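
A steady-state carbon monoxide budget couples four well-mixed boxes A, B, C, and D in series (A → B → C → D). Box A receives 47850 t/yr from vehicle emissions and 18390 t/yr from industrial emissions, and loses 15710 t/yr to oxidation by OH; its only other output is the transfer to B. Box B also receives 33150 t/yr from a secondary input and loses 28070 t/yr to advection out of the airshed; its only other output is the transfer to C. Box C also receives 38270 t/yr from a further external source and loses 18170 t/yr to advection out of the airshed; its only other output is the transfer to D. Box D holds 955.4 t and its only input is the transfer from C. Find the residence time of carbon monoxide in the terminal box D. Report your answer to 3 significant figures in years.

Box A: F(A→B) = (47850 + 18390) − 15710 = 50530 t/yr.
Box B: F(B→C) = (50530 + 33150) − 28070 = 55610 t/yr.
Box C: F(C→D) = (55610 + 38270) − 18170 = 75710 t/yr.
Box D throughput = its input = 75710 t/yr; τ = 955.4 / 75710 = 0.01262 yr.

0.0126 yr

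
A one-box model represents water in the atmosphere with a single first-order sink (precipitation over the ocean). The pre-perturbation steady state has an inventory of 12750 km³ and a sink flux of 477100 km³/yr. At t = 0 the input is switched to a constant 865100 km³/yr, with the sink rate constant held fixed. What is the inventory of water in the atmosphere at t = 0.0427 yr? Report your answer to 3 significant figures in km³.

The sink rate constant is k = F₀/M₀ = 477100/12750 = 37.42 yr⁻¹.
Solving dM/dt = F₁ − kM with M(0) = M₀ gives M(t) = F₁/k + (M₀ − F₁/k)·e^(−kt).
F₁/k = 865100/37.42 = 23119 km³; kt = 37.42 × 0.0427 = 1.598, e^(−kt) = 0.2023.
M(0.0427) = 23119 + (12750 − 23119) × 0.2023 = 23119 − 2098 = 21021 km³.

21000 km³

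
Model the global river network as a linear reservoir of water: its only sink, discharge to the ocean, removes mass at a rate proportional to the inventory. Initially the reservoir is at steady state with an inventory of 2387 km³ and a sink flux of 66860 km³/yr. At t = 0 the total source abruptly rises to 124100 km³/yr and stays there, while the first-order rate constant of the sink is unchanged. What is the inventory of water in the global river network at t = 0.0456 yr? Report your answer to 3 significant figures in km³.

τ = M₀/F₀ = 2387/66860 = 0.03570 yr; rate constant k = 1/τ.
New steady state M_∞ = F₁/k = F₁·τ = 124100 × 0.03570 = 4430.6 km³.
M(t) = M_∞ + (M₀ − M_∞)·e^(−t/τ); t/τ = 0.0456/0.03570 = 1.277, so e^(−t/τ) = 0.2788.
M(t) = 4430.6 − 2044 × 0.2788 = 3860.8 km³.

3860 km³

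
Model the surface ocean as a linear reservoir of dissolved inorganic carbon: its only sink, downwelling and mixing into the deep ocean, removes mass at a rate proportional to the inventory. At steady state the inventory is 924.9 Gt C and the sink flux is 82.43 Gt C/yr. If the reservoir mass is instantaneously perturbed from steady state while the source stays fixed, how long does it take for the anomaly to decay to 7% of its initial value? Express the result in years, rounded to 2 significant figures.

30 yr

For a linear reservoir the anomaly decays as exp(−t/τ) with τ = M/F = 924.9/82.43 = 11.22 yr.
exp(−t/τ) = 0.07 ⇒ t = −τ ln(0.07) = 11.22 × 2.659 = 29.84 yr.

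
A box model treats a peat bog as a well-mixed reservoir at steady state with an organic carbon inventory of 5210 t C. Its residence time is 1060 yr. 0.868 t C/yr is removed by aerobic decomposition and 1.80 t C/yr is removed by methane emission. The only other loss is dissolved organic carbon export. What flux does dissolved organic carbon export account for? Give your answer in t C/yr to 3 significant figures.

Total removal F = M/τ = 5210 / 1060 = 4.915 t C/yr.
Dissolved organic carbon export = F − (0.868 + 1.80) = 4.915 − 2.668 = 2.247 t C/yr.

2.25 t C/yr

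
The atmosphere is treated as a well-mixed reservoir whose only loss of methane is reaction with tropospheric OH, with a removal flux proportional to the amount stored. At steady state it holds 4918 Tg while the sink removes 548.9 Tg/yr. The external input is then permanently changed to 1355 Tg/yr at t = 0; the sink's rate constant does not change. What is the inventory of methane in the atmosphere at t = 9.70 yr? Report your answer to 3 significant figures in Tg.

9690 Tg

Residence time τ = M₀/F₀ = 8.960 yr. The eventual steady state is M_∞ = M₀·(F₁/F₀) = 4918 × 1355/548.9 = 12140 Tg.
The anomaly ΔM(t) = M(t) − M_∞ decays as ΔM₀·e^(−t/τ) with ΔM₀ = 4918 − 12140 = −7222 Tg.
At t = 9.70 yr, e^(−t/τ) = e^(−1.083) = 0.3387, so ΔM = −2446 Tg and M = 12140 − 2446 = 9694.2 Tg.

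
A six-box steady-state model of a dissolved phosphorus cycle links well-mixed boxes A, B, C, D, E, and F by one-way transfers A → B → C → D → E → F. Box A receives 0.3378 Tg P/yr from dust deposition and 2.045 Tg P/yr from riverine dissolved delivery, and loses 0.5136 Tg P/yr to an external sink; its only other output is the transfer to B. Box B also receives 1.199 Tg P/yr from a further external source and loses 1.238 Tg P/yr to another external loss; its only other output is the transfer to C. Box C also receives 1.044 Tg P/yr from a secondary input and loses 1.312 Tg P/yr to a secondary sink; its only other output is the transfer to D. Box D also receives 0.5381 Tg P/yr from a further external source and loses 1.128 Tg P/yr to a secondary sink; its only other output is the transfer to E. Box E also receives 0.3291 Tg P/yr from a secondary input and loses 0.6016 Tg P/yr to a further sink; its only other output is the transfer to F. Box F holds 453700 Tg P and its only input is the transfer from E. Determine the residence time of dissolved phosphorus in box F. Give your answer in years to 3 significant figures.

648000 yr

Box A: F(A→B) = (0.3378 + 2.045) − 0.5136 = 1.8692 Tg P/yr.
Box B: F(B→C) = (1.8692 + 1.199) − 1.238 = 1.8302 Tg P/yr.
Box C: F(C→D) = (1.8302 + 1.044) − 1.312 = 1.5622 Tg P/yr.
Box D: F(D→E) = (1.5622 + 0.5381) − 1.128 = 0.97230 Tg P/yr.
Box E: F(E→F) = (0.97230 + 0.3291) − 0.6016 = 0.69980 Tg P/yr.
Box F throughput = its input = 0.69980 Tg P/yr; τ = 453700 / 0.69980 = 648300 yr.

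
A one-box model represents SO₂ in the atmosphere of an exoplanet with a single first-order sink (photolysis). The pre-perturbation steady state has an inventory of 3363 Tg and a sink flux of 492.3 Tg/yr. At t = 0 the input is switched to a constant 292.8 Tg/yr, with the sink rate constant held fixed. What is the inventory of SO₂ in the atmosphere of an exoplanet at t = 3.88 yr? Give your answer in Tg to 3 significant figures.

Residence time τ = M₀/F₀ = 6.831 yr. The eventual steady state is M_∞ = M₀·(F₁/F₀) = 3363 × 292.8/492.3 = 2000.2 Tg.
The anomaly ΔM(t) = M(t) − M_∞ decays as ΔM₀·e^(−t/τ) with ΔM₀ = 3363 − 2000.2 = 1363 Tg.
At t = 3.88 yr, e^(−t/τ) = e^(−0.5680) = 0.5667, so ΔM = 772.3 Tg and M = 2000.2 + 772.3 = 2772.4 Tg.

2770 Tg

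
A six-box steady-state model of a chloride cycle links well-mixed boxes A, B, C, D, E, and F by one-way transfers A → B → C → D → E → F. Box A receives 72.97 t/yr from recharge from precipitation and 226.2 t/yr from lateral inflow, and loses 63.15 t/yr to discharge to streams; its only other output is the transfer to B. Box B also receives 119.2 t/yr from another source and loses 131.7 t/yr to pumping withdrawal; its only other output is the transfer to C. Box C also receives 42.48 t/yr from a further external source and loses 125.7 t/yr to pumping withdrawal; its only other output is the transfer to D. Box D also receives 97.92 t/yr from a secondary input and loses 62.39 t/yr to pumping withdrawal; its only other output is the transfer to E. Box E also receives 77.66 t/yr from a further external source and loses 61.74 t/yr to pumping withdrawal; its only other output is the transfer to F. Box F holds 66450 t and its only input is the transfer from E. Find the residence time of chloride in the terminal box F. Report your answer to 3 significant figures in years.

Box A: F(A→B) = (72.97 + 226.2) − 63.15 = 236.02 t/yr.
Box B: F(B→C) = (236.02 + 119.2) − 131.7 = 223.52 t/yr.
Box C: F(C→D) = (223.52 + 42.48) − 125.7 = 140.30 t/yr.
Box D: F(D→E) = (140.30 + 97.92) − 62.39 = 175.83 t/yr.
Box E: F(E→F) = (175.83 + 77.66) − 61.74 = 191.75 t/yr.
Box F throughput = its input = 191.75 t/yr; τ = 66450 / 191.75 = 346.5 yr.

347 yr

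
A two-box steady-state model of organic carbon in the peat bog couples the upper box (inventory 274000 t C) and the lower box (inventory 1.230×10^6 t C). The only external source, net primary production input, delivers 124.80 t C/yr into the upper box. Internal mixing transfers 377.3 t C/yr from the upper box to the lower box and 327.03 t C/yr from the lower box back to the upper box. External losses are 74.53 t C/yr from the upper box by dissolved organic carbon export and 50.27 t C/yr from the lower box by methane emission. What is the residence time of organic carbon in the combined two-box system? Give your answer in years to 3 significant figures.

Treat the two boxes together as one reservoir: the mixing fluxes between them are internal recycling, so τ = ΣM / Σ(external losses).
M_total = 274000 + 1.230×10^6 = 1.5040×10^6 t C.
ΣF_external_out = 74.53 + 50.27 = 124.80 t C/yr.
τ = M_total / ΣF_ext = 1.5040×10^6 / 124.80 = 12050 yr.

12100 yr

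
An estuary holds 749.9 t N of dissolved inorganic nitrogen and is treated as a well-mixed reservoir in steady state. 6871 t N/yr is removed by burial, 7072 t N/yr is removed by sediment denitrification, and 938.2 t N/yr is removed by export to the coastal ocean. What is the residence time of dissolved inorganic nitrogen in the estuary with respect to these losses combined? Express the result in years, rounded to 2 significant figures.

Total removal = 6871 + 7072 + 938.2 = 14881 t N/yr.
τ = M / ΣF_out = 749.9 / 14881 = 0.05039 yr.

0.050 yr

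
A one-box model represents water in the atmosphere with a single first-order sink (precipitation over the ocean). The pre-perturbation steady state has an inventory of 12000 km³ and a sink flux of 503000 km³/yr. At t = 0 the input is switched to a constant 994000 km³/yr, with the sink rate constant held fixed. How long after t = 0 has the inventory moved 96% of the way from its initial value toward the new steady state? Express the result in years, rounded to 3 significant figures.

τ = M₀/F₀ = 12000/503000 = 0.02386 yr.
The remaining gap fraction is e^(−t/τ); 96% covered ⇒ e^(−t/τ) = 0.0400.
t = −τ ln(0.0400) = 0.02386 × 3.219 = 0.07679 yr.

0.0768 yr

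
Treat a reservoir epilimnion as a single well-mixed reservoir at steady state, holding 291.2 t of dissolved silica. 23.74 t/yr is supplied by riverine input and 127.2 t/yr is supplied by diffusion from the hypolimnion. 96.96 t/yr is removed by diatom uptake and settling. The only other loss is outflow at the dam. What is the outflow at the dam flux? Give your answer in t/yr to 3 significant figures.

54.0 t/yr

At steady state ΣF_in = ΣF_out.
ΣF_in = 23.74 + 127.2 = 150.94 t/yr.
Outflow at the dam flux = ΣF_in − (96.96) = 150.94 − 96.96 = 53.98 t/yr.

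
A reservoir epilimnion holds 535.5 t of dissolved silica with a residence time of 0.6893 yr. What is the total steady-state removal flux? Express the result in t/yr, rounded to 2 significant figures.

780 t/yr

F = M / τ = 535.5 / 0.6893 = 776.9 t/yr.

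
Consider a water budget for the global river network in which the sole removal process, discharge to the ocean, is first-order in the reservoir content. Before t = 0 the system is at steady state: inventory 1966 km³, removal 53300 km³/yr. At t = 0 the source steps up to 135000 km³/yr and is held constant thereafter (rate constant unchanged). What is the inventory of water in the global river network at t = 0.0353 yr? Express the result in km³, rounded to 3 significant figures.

τ = M₀/F₀ = 1966/53300 = 0.03689 yr; rate constant k = 1/τ.
New steady state M_∞ = F₁/k = F₁·τ = 135000 × 0.03689 = 4979.5 km³.
M(t) = M_∞ + (M₀ − M_∞)·e^(−t/τ); t/τ = 0.0353/0.03689 = 0.9570, so e^(−t/τ) = 0.3840.
M(t) = 4979.5 − 3014 × 0.3840 = 3822.2 km³.

3820 km³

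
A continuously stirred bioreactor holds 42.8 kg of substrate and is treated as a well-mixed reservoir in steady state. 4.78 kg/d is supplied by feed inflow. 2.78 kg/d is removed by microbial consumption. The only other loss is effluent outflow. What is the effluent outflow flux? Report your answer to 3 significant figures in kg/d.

2.00 kg/d

At steady state ΣF_in = ΣF_out.
ΣF_in = 4.7800 kg/d.
Effluent outflow flux = ΣF_in − (2.78) = 4.7800 − 2.780 = 2.000 kg/d.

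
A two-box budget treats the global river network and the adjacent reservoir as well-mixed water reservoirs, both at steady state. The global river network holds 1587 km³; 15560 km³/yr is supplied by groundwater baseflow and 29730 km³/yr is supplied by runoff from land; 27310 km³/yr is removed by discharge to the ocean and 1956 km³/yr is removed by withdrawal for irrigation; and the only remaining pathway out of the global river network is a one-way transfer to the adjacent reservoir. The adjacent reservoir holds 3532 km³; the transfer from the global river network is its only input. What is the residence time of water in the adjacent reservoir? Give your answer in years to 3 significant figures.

0.220 yr

Balance the global river network: ΣF_in = 15560 + 29730 = 45290 km³/yr.
Transfer to the adjacent reservoir = ΣF_in − (27310 + 1956) = 16024 km³/yr.
At steady state the output of the adjacent reservoir equals its input, 16024 km³/yr.
τ = M / F = 3532 / 16024 = 0.2204 yr.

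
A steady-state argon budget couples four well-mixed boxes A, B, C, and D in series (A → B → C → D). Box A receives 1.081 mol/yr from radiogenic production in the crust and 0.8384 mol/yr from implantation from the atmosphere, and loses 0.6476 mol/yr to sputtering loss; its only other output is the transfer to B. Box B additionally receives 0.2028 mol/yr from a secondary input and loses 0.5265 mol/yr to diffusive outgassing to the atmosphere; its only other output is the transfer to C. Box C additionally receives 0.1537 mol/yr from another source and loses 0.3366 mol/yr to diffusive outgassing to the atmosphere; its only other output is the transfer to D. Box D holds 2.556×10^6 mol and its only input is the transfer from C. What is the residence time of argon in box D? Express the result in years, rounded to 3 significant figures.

3.34×10^6 yr

Box A: F(A→B) = (1.081 + 0.8384) − 0.6476 = 1.2718 mol/yr.
Box B: F(B→C) = (1.2718 + 0.2028) − 0.5265 = 0.94810 mol/yr.
Box C: F(C→D) = (0.94810 + 0.1537) − 0.3366 = 0.76520 mol/yr.
Box D throughput = its input = 0.76520 mol/yr; τ = 2.556×10^6 / 0.76520 = 3.340×10^6 yr.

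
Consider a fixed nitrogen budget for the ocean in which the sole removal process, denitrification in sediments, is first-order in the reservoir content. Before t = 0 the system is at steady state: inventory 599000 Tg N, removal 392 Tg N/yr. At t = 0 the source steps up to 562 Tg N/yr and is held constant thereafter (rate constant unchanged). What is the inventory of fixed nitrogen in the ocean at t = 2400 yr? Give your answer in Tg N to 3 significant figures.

805000 Tg N

Residence time τ = M₀/F₀ = 1528 yr. The eventual steady state is M_∞ = M₀·(F₁/F₀) = 599000 × 562/392 = 858770 Tg N.
The anomaly ΔM(t) = M(t) − M_∞ decays as ΔM₀·e^(−t/τ) with ΔM₀ = 599000 − 858770 = −259800 Tg N.
At t = 2400 yr, e^(−t/τ) = e^(−1.571) = 0.2079, so ΔM = −54010 Tg N and M = 858770 − 54010 = 804760 Tg N.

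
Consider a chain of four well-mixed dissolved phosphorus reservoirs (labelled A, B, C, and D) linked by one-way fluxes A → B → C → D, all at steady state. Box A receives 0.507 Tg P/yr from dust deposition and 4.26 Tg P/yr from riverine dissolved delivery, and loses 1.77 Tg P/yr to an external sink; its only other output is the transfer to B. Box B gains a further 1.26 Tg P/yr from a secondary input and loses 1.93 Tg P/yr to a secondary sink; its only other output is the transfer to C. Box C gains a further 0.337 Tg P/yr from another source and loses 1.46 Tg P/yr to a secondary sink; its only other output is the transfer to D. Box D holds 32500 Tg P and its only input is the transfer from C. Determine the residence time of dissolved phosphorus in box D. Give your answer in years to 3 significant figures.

27000 yr

Box A: F(A→B) = (0.507 + 4.26) − 1.77 = 2.9970 Tg P/yr.
Box B: F(B→C) = (2.9970 + 1.26) − 1.93 = 2.3270 Tg P/yr.
Box C: F(C→D) = (2.3270 + 0.337) − 1.46 = 1.2040 Tg P/yr.
Box D throughput = its input = 1.2040 Tg P/yr; τ = 32500 / 1.2040 = 26990 yr.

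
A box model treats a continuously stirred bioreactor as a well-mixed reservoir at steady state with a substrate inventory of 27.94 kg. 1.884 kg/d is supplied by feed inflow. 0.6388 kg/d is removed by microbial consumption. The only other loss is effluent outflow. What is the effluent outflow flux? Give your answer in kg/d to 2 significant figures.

1.2 kg/d

At steady state ΣF_in = ΣF_out.
ΣF_in = 1.8840 kg/d.
Effluent outflow flux = ΣF_in − (0.6388) = 1.8840 − 0.6388 = 1.245 kg/d.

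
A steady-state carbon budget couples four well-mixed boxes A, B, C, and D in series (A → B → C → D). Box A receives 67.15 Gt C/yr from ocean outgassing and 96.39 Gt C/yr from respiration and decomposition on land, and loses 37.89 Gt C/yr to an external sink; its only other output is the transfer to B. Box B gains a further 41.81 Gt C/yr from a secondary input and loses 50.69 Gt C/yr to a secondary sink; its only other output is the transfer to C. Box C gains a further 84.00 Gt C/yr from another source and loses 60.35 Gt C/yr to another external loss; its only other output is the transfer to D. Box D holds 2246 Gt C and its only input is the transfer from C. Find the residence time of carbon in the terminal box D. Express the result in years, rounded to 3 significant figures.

16.0 yr

Box A: F(A→B) = (67.15 + 96.39) − 37.89 = 125.65 Gt C/yr.
Box B: F(B→C) = (125.65 + 41.81) − 50.69 = 116.77 Gt C/yr.
Box C: F(C→D) = (116.77 + 84.00) − 60.35 = 140.42 Gt C/yr.
Box D throughput = its input = 140.42 Gt C/yr; τ = 2246 / 140.42 = 15.99 yr.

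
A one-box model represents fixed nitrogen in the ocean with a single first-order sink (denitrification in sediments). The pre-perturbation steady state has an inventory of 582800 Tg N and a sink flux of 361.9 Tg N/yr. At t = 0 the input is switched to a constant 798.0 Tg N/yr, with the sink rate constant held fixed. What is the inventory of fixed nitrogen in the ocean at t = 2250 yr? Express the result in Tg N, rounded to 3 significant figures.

1.11×10^6 Tg N

The sink rate constant is k = F₀/M₀ = 361.9/582800 = 0.0006210 yr⁻¹.
Solving dM/dt = F₁ − kM with M(0) = M₀ gives M(t) = F₁/k + (M₀ − F₁/k)·e^(−kt).
F₁/k = 798.0/0.0006210 = 1.2851×10^6 Tg N; kt = 0.0006210 × 2250 = 1.397, e^(−kt) = 0.2473.
M(2250) = 1.2851×10^6 + (582800 − 1.2851×10^6) × 0.2473 = 1.2851×10^6 − 173700 = 1.1114×10^6 Tg N.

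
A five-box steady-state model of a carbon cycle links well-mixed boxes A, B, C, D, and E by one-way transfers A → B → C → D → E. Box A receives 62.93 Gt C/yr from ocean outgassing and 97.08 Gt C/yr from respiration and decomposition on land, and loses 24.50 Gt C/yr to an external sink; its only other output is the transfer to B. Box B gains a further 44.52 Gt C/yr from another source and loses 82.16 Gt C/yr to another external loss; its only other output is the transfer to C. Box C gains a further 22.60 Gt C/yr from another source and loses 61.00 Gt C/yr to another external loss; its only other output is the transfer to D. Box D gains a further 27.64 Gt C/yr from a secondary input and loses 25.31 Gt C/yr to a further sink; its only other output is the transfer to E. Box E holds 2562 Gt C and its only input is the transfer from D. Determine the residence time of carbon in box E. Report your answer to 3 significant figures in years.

Box A: F(A→B) = (62.93 + 97.08) − 24.50 = 135.51 Gt C/yr.
Box B: F(B→C) = (135.51 + 44.52) − 82.16 = 97.870 Gt C/yr.
Box C: F(C→D) = (97.870 + 22.60) − 61.00 = 59.470 Gt C/yr.
Box D: F(D→E) = (59.470 + 27.64) − 25.31 = 61.800 Gt C/yr.
Box E throughput = its input = 61.800 Gt C/yr; τ = 2562 / 61.800 = 41.46 yr.

41.5 yr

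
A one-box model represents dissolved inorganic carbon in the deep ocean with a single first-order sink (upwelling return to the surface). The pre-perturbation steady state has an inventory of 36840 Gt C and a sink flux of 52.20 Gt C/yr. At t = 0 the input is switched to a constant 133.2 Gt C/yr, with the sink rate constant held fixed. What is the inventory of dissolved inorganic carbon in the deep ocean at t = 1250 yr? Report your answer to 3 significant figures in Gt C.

84300 Gt C

τ = M₀/F₀ = 36840/52.20 = 705.7 yr; rate constant k = 1/τ.
New steady state M_∞ = F₁/k = F₁·τ = 133.2 × 705.7 = 94006 Gt C.
M(t) = M_∞ + (M₀ − M_∞)·e^(−t/τ); t/τ = 1250/705.7 = 1.771, so e^(−t/τ) = 0.1701.
M(t) = 94006 − 57170 × 0.1701 = 84280 Gt C.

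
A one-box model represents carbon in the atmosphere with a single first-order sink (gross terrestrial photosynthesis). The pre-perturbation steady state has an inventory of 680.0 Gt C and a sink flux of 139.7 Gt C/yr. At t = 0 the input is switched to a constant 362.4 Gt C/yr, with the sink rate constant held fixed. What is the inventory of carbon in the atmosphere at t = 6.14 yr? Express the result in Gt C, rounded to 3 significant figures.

The sink rate constant is k = F₀/M₀ = 139.7/680.0 = 0.2054 yr⁻¹.
Solving dM/dt = F₁ − kM with M(0) = M₀ gives M(t) = F₁/k + (M₀ − F₁/k)·e^(−kt).
F₁/k = 362.4/0.2054 = 1764.0 Gt C; kt = 0.2054 × 6.14 = 1.261, e^(−kt) = 0.2833.
M(6.14) = 1764.0 + (680.0 − 1764.0) × 0.2833 = 1764.0 − 307.1 = 1457.0 Gt C.

1460 Gt C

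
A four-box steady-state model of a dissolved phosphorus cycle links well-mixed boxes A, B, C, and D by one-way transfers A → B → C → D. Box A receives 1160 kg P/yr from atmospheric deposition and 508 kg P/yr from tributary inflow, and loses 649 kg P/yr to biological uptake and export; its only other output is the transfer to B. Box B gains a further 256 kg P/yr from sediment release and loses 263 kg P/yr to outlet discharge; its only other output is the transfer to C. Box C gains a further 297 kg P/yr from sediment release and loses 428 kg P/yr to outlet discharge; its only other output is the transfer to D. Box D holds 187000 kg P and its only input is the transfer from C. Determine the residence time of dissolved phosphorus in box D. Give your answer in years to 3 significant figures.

Box A: F(A→B) = (1160 + 508) − 649 = 1019.0 kg P/yr.
Box B: F(B→C) = (1019.0 + 256) − 263 = 1012.0 kg P/yr.
Box C: F(C→D) = (1012.0 + 297) − 428 = 881.00 kg P/yr.
Box D throughput = its input = 881.00 kg P/yr; τ = 187000 / 881.00 = 212.3 yr.

212 yr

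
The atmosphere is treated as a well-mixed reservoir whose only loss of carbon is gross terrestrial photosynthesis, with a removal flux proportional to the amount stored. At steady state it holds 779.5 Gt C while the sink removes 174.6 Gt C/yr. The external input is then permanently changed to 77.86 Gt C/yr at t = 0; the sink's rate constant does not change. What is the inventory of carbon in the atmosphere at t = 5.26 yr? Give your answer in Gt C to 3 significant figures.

481 Gt C

τ = M₀/F₀ = 779.5/174.6 = 4.464 yr; rate constant k = 1/τ.
New steady state M_∞ = F₁/k = F₁·τ = 77.86 × 4.464 = 347.61 Gt C.
M(t) = M_∞ + (M₀ − M_∞)·e^(−t/τ); t/τ = 5.26/4.464 = 1.178, so e^(−t/τ) = 0.3078.
M(t) = 347.61 + 431.9 × 0.3078 = 480.56 Gt C.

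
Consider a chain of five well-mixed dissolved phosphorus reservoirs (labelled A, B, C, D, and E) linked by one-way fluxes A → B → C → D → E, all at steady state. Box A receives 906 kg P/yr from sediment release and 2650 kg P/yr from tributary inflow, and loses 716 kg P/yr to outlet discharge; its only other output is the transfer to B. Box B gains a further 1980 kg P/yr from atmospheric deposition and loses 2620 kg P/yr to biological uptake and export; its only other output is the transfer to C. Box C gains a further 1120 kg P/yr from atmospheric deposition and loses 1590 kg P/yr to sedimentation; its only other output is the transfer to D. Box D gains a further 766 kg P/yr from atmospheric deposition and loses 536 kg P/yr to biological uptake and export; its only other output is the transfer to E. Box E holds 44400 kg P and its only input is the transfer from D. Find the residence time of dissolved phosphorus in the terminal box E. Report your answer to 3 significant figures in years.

Box A: F(A→B) = (906 + 2650) − 716 = 2840.0 kg P/yr.
Box B: F(B→C) = (2840.0 + 1980) − 2620 = 2200.0 kg P/yr.
Box C: F(C→D) = (2200.0 + 1120) − 1590 = 1730.0 kg P/yr.
Box D: F(D→E) = (1730.0 + 766) − 536 = 1960.0 kg P/yr.
Box E throughput = its input = 1960.0 kg P/yr; τ = 44400 / 1960.0 = 22.65 yr.

22.7 yr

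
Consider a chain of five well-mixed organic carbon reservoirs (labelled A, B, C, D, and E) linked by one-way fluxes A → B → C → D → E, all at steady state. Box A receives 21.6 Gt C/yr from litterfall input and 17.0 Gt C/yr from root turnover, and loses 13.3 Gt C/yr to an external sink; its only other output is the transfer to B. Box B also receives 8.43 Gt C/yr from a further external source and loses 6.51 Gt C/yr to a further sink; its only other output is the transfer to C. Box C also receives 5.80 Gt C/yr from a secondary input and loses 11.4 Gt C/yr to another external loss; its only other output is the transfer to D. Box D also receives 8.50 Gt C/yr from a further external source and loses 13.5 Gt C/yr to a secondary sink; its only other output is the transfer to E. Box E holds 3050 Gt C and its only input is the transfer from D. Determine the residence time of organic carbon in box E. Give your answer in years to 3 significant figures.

Box A: F(A→B) = (21.6 + 17.0) − 13.3 = 25.300 Gt C/yr.
Box B: F(B→C) = (25.300 + 8.43) − 6.51 = 27.220 Gt C/yr.
Box C: F(C→D) = (27.220 + 5.80) − 11.4 = 21.620 Gt C/yr.
Box D: F(D→E) = (21.620 + 8.50) − 13.5 = 16.620 Gt C/yr.
Box E throughput = its input = 16.620 Gt C/yr; τ = 3050 / 16.620 = 183.5 yr.

184 yr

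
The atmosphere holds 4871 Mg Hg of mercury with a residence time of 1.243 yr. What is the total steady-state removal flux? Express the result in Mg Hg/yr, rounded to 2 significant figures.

3900 Mg Hg/yr

F = M / τ = 4871 / 1.243 = 3919 Mg Hg/yr.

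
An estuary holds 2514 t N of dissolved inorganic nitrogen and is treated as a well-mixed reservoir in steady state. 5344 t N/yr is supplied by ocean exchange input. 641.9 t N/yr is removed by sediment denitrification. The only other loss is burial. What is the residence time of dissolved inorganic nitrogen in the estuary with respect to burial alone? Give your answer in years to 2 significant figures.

At steady state ΣF_in = ΣF_out.
ΣF_in = 5344.0 t N/yr.
Burial flux = ΣF_in − (641.9) = 5344.0 − 641.9 = 4702 t N/yr.
τ = M / F = 2514 / 4702 = 0.5347 yr.

0.53 yr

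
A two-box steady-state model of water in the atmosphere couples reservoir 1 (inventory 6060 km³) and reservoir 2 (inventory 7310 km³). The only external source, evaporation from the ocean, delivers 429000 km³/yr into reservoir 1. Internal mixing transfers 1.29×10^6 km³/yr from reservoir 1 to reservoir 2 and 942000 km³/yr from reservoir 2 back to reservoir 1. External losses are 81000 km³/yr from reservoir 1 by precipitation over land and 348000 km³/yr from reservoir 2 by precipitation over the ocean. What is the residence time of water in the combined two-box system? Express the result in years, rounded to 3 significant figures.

Residence time in the combined system uses the total inventory and the total *external* removal — internal exchanges between the two boxes cancel.
M_total = 6060 + 7310 = 13370 km³.
ΣF_external_out = 81000 + 348000 = 429000 km³/yr.
τ = M_total / ΣF_ext = 13370 / 429000 = 0.03117 yr.

0.0312 yr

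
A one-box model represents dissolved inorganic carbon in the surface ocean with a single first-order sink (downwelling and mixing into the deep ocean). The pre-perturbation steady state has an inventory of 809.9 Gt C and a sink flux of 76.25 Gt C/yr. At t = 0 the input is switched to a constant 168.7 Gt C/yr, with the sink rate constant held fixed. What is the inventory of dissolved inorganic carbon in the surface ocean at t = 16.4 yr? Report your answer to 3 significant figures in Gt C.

Residence time τ = M₀/F₀ = 10.62 yr. The eventual steady state is M_∞ = M₀·(F₁/F₀) = 809.9 × 168.7/76.25 = 1791.9 Gt C.
The anomaly ΔM(t) = M(t) − M_∞ decays as ΔM₀·e^(−t/τ) with ΔM₀ = 809.9 − 1791.9 = −982.0 Gt C.
At t = 16.4 yr, e^(−t/τ) = e^(−1.544) = 0.2135, so ΔM = −209.7 Gt C and M = 1791.9 − 209.7 = 1582.2 Gt C.

1580 Gt C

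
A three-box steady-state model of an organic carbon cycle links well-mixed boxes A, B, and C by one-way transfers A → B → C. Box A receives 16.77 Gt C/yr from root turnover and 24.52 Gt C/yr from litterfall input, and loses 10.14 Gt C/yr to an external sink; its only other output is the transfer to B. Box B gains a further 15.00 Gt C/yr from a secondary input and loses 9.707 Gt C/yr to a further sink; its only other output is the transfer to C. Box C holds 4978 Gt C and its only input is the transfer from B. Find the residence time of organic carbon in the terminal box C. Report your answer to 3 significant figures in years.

Box A: F(A→B) = (16.77 + 24.52) − 10.14 = 31.150 Gt C/yr.
Box B: F(B→C) = (31.150 + 15.00) − 9.707 = 36.443 Gt C/yr.
Box C throughput = its input = 36.443 Gt C/yr; τ = 4978 / 36.443 = 136.6 yr.

137 yr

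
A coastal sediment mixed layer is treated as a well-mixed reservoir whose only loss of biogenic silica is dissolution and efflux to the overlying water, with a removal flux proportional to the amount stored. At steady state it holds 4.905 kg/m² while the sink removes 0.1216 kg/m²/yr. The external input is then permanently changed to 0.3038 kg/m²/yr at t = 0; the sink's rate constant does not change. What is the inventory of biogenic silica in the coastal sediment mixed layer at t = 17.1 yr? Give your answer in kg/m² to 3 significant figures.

7.44 kg/m²

The sink rate constant is k = F₀/M₀ = 0.1216/4.905 = 0.02479 yr⁻¹.
Solving dM/dt = F₁ − kM with M(0) = M₀ gives M(t) = F₁/k + (M₀ − F₁/k)·e^(−kt).
F₁/k = 0.3038/0.02479 = 12.254 kg/m²; kt = 0.02479 × 17.1 = 0.4239, e^(−kt) = 0.6545.
M(17.1) = 12.254 + (4.905 − 12.254) × 0.6545 = 12.254 − 4.810 = 7.4444 kg/m².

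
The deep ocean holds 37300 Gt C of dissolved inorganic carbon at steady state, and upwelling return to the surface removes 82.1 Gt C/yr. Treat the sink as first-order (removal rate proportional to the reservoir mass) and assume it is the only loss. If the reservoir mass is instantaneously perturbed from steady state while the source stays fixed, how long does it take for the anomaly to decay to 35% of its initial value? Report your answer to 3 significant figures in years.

For a linear reservoir the anomaly decays as exp(−t/τ) with τ = M/F = 37300/82.1 = 454.3 yr.
exp(−t/τ) = 0.35 ⇒ t = −τ ln(0.35) = 454.3 × 1.050 = 477.0 yr.

477 yr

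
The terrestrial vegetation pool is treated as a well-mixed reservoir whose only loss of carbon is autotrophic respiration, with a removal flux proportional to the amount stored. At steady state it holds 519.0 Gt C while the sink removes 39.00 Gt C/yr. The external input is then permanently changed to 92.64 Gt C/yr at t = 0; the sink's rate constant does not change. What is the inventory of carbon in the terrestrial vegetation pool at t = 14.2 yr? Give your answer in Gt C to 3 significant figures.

Residence time τ = M₀/F₀ = 13.31 yr. The eventual steady state is M_∞ = M₀·(F₁/F₀) = 519.0 × 92.64/39.00 = 1232.8 Gt C.
The anomaly ΔM(t) = M(t) − M_∞ decays as ΔM₀·e^(−t/τ) with ΔM₀ = 519.0 − 1232.8 = −713.8 Gt C.
At t = 14.2 yr, e^(−t/τ) = e^(−1.067) = 0.3440, so ΔM = −245.6 Gt C and M = 1232.8 − 245.6 = 987.25 Gt C.

987 Gt C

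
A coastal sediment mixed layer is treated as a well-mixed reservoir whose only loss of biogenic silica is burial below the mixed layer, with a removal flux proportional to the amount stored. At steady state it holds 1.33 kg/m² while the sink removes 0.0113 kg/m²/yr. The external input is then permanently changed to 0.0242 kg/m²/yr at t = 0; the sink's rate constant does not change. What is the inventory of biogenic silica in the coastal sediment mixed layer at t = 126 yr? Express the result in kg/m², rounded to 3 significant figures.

2.33 kg/m²

τ = M₀/F₀ = 1.33/0.0113 = 117.7 yr; rate constant k = 1/τ.
New steady state M_∞ = F₁/k = F₁·τ = 0.0242 × 117.7 = 2.8483 kg/m².
M(t) = M_∞ + (M₀ − M_∞)·e^(−t/τ); t/τ = 126/117.7 = 1.071, so e^(−t/τ) = 0.3428.
M(t) = 2.8483 − 1.518 × 0.3428 = 2.3278 kg/m².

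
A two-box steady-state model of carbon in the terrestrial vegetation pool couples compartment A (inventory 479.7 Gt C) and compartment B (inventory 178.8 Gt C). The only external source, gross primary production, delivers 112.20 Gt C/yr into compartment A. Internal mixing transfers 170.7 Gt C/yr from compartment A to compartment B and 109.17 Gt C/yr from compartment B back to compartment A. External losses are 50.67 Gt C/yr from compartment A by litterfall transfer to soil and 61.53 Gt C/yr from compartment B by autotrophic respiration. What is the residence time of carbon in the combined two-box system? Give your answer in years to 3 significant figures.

5.87 yr

Treat the two boxes together as one reservoir: the mixing fluxes between them are internal recycling, so τ = ΣM / Σ(external losses).
M_total = 479.7 + 178.8 = 658.50 Gt C.
ΣF_external_out = 50.67 + 61.53 = 112.20 Gt C/yr.
τ = M_total / ΣF_ext = 658.50 / 112.20 = 5.869 yr.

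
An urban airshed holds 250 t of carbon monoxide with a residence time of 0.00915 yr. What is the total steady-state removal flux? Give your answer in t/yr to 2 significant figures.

27000 t/yr

F = M / τ = 250 / 0.00915 = 27320 t/yr.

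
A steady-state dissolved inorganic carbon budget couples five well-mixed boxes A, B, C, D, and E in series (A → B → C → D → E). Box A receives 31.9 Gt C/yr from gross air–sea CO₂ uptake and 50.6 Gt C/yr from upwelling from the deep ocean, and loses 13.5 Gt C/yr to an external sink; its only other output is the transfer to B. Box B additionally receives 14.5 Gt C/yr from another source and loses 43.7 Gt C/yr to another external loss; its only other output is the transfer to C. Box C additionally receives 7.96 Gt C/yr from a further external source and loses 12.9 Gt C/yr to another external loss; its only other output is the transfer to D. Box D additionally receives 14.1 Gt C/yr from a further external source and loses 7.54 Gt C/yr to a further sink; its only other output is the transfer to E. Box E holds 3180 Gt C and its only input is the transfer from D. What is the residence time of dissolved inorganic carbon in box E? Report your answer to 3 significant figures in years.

76.8 yr

Box A: F(A→B) = (31.9 + 50.6) − 13.5 = 69.000 Gt C/yr.
Box B: F(B→C) = (69.000 + 14.5) − 43.7 = 39.800 Gt C/yr.
Box C: F(C→D) = (39.800 + 7.96) − 12.9 = 34.860 Gt C/yr.
Box D: F(D→E) = (34.860 + 14.1) − 7.54 = 41.420 Gt C/yr.
Box E throughput = its input = 41.420 Gt C/yr; τ = 3180 / 41.420 = 76.77 yr.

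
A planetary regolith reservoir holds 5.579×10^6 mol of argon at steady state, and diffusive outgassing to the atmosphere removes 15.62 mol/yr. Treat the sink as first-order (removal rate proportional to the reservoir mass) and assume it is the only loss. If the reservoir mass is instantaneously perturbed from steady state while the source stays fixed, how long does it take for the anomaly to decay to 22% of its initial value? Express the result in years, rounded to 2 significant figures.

540000 yr

For a linear reservoir the anomaly decays as exp(−t/τ) with τ = M/F = 5.579×10^6/15.62 = 357200 yr.
exp(−t/τ) = 0.22 ⇒ t = −τ ln(0.22) = 357200 × 1.514 = 540800 yr.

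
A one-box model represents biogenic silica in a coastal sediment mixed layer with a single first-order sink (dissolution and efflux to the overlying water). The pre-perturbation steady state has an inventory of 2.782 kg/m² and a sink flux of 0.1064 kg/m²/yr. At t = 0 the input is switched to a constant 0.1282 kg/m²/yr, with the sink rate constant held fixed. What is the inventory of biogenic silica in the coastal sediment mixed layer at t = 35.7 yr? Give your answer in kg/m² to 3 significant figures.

3.21 kg/m²

Residence time τ = M₀/F₀ = 26.15 yr. The eventual steady state is M_∞ = M₀·(F₁/F₀) = 2.782 × 0.1282/0.1064 = 3.3520 kg/m².
The anomaly ΔM(t) = M(t) − M_∞ decays as ΔM₀·e^(−t/τ) with ΔM₀ = 2.782 − 3.3520 = −0.5700 kg/m².
At t = 35.7 yr, e^(−t/τ) = e^(−1.365) = 0.2553, so ΔM = −0.1455 kg/m² and M = 3.3520 − 0.1455 = 3.2065 kg/m².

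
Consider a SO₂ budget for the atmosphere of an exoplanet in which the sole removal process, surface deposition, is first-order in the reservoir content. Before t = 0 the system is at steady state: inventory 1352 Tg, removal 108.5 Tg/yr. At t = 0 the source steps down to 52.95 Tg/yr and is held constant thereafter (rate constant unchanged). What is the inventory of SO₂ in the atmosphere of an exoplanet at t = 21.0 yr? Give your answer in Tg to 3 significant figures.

Residence time τ = M₀/F₀ = 12.46 yr. The eventual steady state is M_∞ = M₀·(F₁/F₀) = 1352 × 52.95/108.5 = 659.80 Tg.
The anomaly ΔM(t) = M(t) − M_∞ decays as ΔM₀·e^(−t/τ) with ΔM₀ = 1352 − 659.80 = 692.2 Tg.
At t = 21.0 yr, e^(−t/τ) = e^(−1.685) = 0.1854, so ΔM = 128.3 Tg and M = 659.80 + 128.3 = 788.13 Tg.

788 Tg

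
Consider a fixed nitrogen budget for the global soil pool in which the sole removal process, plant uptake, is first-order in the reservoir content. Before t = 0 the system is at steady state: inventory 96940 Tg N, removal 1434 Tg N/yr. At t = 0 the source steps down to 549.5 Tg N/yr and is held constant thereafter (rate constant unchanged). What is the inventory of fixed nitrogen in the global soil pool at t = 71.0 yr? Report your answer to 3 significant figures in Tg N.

The sink rate constant is k = F₀/M₀ = 1434/96940 = 0.01479 yr⁻¹.
Solving dM/dt = F₁ − kM with M(0) = M₀ gives M(t) = F₁/k + (M₀ − F₁/k)·e^(−kt).
F₁/k = 549.5/0.01479 = 37147 Tg N; kt = 0.01479 × 71.0 = 1.050, e^(−kt) = 0.3498.
M(71.0) = 37147 + (96940 − 37147) × 0.3498 = 37147 + 20920 = 58065 Tg N.

58100 Tg N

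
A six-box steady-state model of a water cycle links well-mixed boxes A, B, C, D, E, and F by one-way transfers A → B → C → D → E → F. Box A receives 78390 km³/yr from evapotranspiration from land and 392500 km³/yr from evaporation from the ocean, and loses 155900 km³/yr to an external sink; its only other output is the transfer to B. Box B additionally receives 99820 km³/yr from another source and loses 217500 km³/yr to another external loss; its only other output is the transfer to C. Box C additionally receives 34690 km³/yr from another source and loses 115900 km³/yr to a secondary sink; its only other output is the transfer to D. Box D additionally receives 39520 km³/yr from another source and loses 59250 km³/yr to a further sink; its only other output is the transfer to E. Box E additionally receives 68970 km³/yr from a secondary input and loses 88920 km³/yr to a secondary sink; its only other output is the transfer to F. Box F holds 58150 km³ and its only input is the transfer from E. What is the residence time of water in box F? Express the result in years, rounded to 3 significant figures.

0.761 yr

Box A: F(A→B) = (78390 + 392500) − 155900 = 314990 km³/yr.
Box B: F(B→C) = (314990 + 99820) − 217500 = 197310 km³/yr.
Box C: F(C→D) = (197310 + 34690) − 115900 = 116100 km³/yr.
Box D: F(D→E) = (116100 + 39520) − 59250 = 96370 km³/yr.
Box E: F(E→F) = (96370 + 68970) − 88920 = 76420 km³/yr.
Box F throughput = its input = 76420 km³/yr; τ = 58150 / 76420 = 0.7609 yr.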